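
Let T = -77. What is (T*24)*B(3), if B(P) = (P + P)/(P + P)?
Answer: -1848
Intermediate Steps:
B(P) = 1 (B(P) = (2*P)/((2*P)) = (2*P)*(1/(2*P)) = 1)
(T*24)*B(3) = -77*24*1 = -1848*1 = -1848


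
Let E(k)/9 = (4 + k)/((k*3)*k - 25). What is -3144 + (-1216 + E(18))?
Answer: -4128722/947 ≈ -4359.8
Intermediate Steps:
E(k) = 9*(4 + k)/(-25 + 3*k**2) (E(k) = 9*((4 + k)/((k*3)*k - 25)) = 9*((4 + k)/((3*k)*k - 25)) = 9*((4 + k)/(3*k**2 - 25)) = 9*((4 + k)/(-25 + 3*k**2)) = 9*(4 + k)/(-25 + 3*k**2))
-3144 + (-1216 + E(18)) = -3144 + (-1216 + 9*(4 + 18)/(-25 + 3*18**2)) = -3144 + (-1216 + 9*22/(-25 + 3*324)) = -3144 + (-1216 + 9*22/(-25 + 972)) = -3144 + (-1216 + 9*22/947) = -3144 + (-1216 + 9*(1/947)*22) = -3144 + (-1216 + 198/947) = -3144 - 1151354/947 = -4128722/947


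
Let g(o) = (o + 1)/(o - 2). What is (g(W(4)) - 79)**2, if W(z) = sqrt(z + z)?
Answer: 23427/4 - 459*sqrt(2)/2 ≈ 5532.2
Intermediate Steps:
W(z) = sqrt(2)*sqrt(z) (W(z) = sqrt(2*z) = sqrt(2)*sqrt(z))
g(o) = (1 + o)/(-2 + o)
(g(W(4)) - 79)**2 = ((1 + sqrt(2)*sqrt(4))/(-2 + sqrt(2)*sqrt(4)) - 79)**2 = ((1 + sqrt(2)*2)/(-2 + sqrt(2)*2) - 79)**2 = ((1 + 2*sqrt(2))/(-2 + 2*sqrt(2)) - 79)**2 = (-79 + (1 + 2*sqrt(2))/(-2 + 2*sqrt(2)))**2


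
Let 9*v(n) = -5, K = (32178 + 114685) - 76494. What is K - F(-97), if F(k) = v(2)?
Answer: 633326/9 ≈ 70370.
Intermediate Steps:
K = 70369 (K = 146863 - 76494 = 70369)
v(n) = -5/9 (v(n) = (⅑)*(-5) = -5/9)
F(k) = -5/9
K - F(-97) = 70369 - 1*(-5/9) = 70369 + 5/9 = 633326/9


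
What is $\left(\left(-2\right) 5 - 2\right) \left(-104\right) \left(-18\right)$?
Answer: $-22464$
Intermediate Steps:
$\left(\left(-2\right) 5 - 2\right) \left(-104\right) \left(-18\right) = \left(-10 - 2\right) \left(-104\right) \left(-18\right) = \left(-12\right) \left(-104\right) \left(-18\right) = 1248 \left(-18\right) = -22464$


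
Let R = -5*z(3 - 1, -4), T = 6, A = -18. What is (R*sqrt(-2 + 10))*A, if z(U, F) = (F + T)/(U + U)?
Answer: 90*sqrt(2) ≈ 127.28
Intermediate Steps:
z(U, F) = (6 + F)/(2*U) (z(U, F) = (F + 6)/(U + U) = (6 + F)/((2*U)) = (6 + F)*(1/(2*U)) = (6 + F)/(2*U))
R = -5/2 (R = -5*(6 - 4)/(2*(3 - 1)) = -5*2/(2*2) = -5*1/2 = -5/2 ≈ -2.5000)
(R*sqrt(-2 + 10))*A = -5*sqrt(-2 + 10)/2*(-18) = -5*sqrt(2)*(-18) = 90*sqrt(2)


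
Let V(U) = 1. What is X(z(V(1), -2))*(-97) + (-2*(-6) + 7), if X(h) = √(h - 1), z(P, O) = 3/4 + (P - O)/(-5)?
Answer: 19 - 97*I*√85/10 ≈ 19.0 - 89.43*I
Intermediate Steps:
z(P, O) = ¾ - P/5 + O/5 (z(P, O) = 3*(¼) + (P - O)*(-⅕) = ¾ + (-P/5 + O/5) = ¾ - P/5 + O/5)
X(h) = √(-1 + h)
X(z(V(1), -2))*(-97) + (-2*(-6) + 7) = √(-1 + (¾ - ⅕*1 + (⅕)*(-2)))*(-97) + (-2*(-6) + 7) = √(-1 + (¾ - ⅕ - ⅖))*(-97) + (12 + 7) = √(-1 + 3/20)*(-97) + 19 = √(-17/20)*(-97) + 19 = (I*√85/10)*(-97) + 19 = -97*I*√85/10 + 19 = 19 - 97*I*√85/10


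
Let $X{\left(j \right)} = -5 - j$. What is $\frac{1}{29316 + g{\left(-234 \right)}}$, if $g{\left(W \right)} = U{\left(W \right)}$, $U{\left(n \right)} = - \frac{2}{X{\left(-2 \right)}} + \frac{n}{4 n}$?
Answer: $\frac{12}{351803} \approx 3.411 \cdot 10^{-5}$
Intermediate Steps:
$U{\left(n \right)} = \frac{11}{12}$ ($U{\left(n \right)} = - \frac{2}{-5 - -2} + \frac{n}{4 n} = - \frac{2}{-5 + 2} + n \frac{1}{4 n} = - \frac{2}{-3} + \frac{1}{4} = \left(-2\right) \left(- \frac{1}{3}\right) + \frac{1}{4} = \frac{2}{3} + \frac{1}{4} = \frac{11}{12}$)
$g{\left(W \right)} = \frac{11}{12}$
$\frac{1}{29316 + g{\left(-234 \right)}} = \frac{1}{29316 + \frac{11}{12}} = \frac{1}{\frac{351803}{12}} = \frac{12}{351803}$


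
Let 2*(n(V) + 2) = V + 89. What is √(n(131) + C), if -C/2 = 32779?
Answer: 5*I*√2618 ≈ 255.83*I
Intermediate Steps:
n(V) = 85/2 + V/2 (n(V) = -2 + (V + 89)/2 = -2 + (89 + V)/2 = -2 + (89/2 + V/2) = 85/2 + V/2)
C = -65558 (C = -2*32779 = -65558)
√(n(131) + C) = √((85/2 + (½)*131) - 65558) = √((85/2 + 131/2) - 65558) = √(108 - 65558) = √(-65450) = 5*I*√2618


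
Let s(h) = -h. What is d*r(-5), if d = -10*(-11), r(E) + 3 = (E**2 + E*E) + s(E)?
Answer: 5720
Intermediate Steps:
r(E) = -3 - E + 2*E**2 (r(E) = -3 + ((E**2 + E*E) - E) = -3 + ((E**2 + E**2) - E) = -3 + (2*E**2 - E) = -3 + (-E + 2*E**2) = -3 - E + 2*E**2)
d = 110
d*r(-5) = 110*(-3 - 1*(-5) + 2*(-5)**2) = 110*(-3 + 5 + 2*25) = 110*(-3 + 5 + 50) = 110*52 = 5720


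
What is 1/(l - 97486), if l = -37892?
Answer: -1/135378 ≈ -7.3867e-6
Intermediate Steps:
1/(l - 97486) = 1/(-37892 - 97486) = 1/(-135378) = -1/135378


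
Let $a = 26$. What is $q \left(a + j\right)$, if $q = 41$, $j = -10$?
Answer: $656$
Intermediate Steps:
$q \left(a + j\right) = 41 \left(26 - 10\right) = 41 \cdot 16 = 656$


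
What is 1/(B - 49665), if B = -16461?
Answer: -1/66126 ≈ -1.5123e-5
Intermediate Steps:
1/(B - 49665) = 1/(-16461 - 49665) = 1/(-66126) = -1/66126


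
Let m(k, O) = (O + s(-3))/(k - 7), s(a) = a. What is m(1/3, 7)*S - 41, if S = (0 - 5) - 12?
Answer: -154/5 ≈ -30.800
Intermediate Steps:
S = -17 (S = -5 - 12 = -17)
m(k, O) = (-3 + O)/(-7 + k) (m(k, O) = (O - 3)/(k - 7) = (-3 + O)/(-7 + k))
m(1/3, 7)*S - 41 = ((-3 + 7)/(-7 + 1/3))*(-17) - 41 = (4/(-7 + 1/3))*(-17) - 41 = (4/(-20/3))*(-17) - 41 = -3/20*4*(-17) - 41 = -3/5*(-17) - 41 = 51/5 - 41 = -154/5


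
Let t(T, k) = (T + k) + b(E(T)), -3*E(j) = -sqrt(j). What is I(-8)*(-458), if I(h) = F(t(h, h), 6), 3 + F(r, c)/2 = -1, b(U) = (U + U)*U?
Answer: 3664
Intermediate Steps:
E(j) = sqrt(j)/3 (E(j) = -(-1)*sqrt(j)/3 = sqrt(j)/3)
b(U) = 2*U**2 (b(U) = (2*U)*U = 2*U**2)
t(T, k) = k + 11*T/9 (t(T, k) = (T + k) + 2*(sqrt(T)/3)**2 = (T + k) + 2*(T/9) = (T + k) + 2*T/9 = k + 11*T/9)
F(r, c) = -8 (F(r, c) = -6 + 2*(-1) = -6 - 2 = -8)
I(h) = -8
I(-8)*(-458) = -8*(-458) = 3664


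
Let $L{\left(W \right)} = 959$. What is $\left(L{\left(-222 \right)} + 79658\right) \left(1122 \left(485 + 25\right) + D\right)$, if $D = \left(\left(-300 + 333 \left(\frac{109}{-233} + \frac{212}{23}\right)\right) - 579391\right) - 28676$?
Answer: $- \frac{14357705183112}{5359} \approx -2.6792 \cdot 10^{9}$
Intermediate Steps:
$D = - \frac{3244624716}{5359}$ ($D = \left(\left(-300 + 333 \left(109 \left(- \frac{1}{233}\right) + 212 \cdot \frac{1}{23}\right)\right) - 579391\right) - 28676 = \left(\left(-300 + 333 \left(- \frac{109}{233} + \frac{212}{23}\right)\right) - 579391\right) - 28676 = \left(\left(-300 + 333 \cdot \frac{46889}{5359}\right) - 579391\right) - 28676 = \left(\left(-300 + \frac{15614037}{5359}\right) - 579391\right) - 28676 = \left(\frac{14006337}{5359} - 579391\right) - 28676 = - \frac{3090950032}{5359} - 28676 = - \frac{3244624716}{5359} \approx -6.0545 \cdot 10^{5}$)
$\left(L{\left(-222 \right)} + 79658\right) \left(1122 \left(485 + 25\right) + D\right) = \left(959 + 79658\right) \left(1122 \left(485 + 25\right) - \frac{3244624716}{5359}\right) = 80617 \left(1122 \cdot 510 - \frac{3244624716}{5359}\right) = 80617 \left(572220 - \frac{3244624716}{5359}\right) = 80617 \left(- \frac{178097736}{5359}\right) = - \frac{14357705183112}{5359}$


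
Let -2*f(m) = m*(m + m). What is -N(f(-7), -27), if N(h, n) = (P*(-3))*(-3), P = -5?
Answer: 45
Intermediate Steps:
f(m) = -m² (f(m) = -m*(m + m)/2 = -m*2*m/2 = -m²)
N(h, n) = -45 (N(h, n) = -5*(-3)*(-3) = 15*(-3) = -45)
-N(f(-7), -27) = -1*(-45) = 45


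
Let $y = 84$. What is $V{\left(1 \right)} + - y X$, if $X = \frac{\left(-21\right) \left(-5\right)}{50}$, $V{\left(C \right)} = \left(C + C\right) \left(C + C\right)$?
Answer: $- \frac{862}{5} \approx -172.4$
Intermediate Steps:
$V{\left(C \right)} = 4 C^{2}$ ($V{\left(C \right)} = 2 C 2 C = 4 C^{2}$)
$X = \frac{21}{10}$ ($X = 105 \cdot \frac{1}{50} = \frac{21}{10} \approx 2.1$)
$V{\left(1 \right)} + - y X = 4 \cdot 1^{2} + \left(-1\right) 84 \cdot \frac{21}{10} = 4 \cdot 1 - \frac{882}{5} = 4 - \frac{882}{5} = - \frac{862}{5}$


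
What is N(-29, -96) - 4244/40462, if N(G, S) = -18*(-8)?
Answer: 2911142/20231 ≈ 143.90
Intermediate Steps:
N(G, S) = 144
N(-29, -96) - 4244/40462 = 144 - 4244/40462 = 144 - 4244*1/40462 = 144 - 2122/20231 = 2911142/20231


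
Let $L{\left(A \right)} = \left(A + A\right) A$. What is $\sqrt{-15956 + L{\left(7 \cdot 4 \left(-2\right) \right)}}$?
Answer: $6 i \sqrt{269} \approx 98.407 i$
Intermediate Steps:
$L{\left(A \right)} = 2 A^{2}$ ($L{\left(A \right)} = 2 A A = 2 A^{2}$)
$\sqrt{-15956 + L{\left(7 \cdot 4 \left(-2\right) \right)}} = \sqrt{-15956 + 2 \left(7 \cdot 4 \left(-2\right)\right)^{2}} = \sqrt{-15956 + 2 \left(28 \left(-2\right)\right)^{2}} = \sqrt{-15956 + 2 \left(-56\right)^{2}} = \sqrt{-15956 + 2 \cdot 3136} = \sqrt{-15956 + 6272} = \sqrt{-9684} = 6 i \sqrt{269}$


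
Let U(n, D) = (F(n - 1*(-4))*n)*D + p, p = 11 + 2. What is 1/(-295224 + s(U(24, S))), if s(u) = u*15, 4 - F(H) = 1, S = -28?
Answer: -1/325269 ≈ -3.0744e-6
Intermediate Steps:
F(H) = 3 (F(H) = 4 - 1*1 = 4 - 1 = 3)
p = 13
U(n, D) = 13 + 3*D*n (U(n, D) = (3*n)*D + 13 = 3*D*n + 13 = 13 + 3*D*n)
s(u) = 15*u
1/(-295224 + s(U(24, S))) = 1/(-295224 + 15*(13 + 3*(-28)*24)) = 1/(-295224 + 15*(13 - 2016)) = 1/(-295224 + 15*(-2003)) = 1/(-295224 - 30045) = 1/(-325269) = -1/325269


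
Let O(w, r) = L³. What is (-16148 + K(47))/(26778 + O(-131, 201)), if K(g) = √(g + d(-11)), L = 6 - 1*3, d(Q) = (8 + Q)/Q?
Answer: -16148/26805 + 2*√1430/294855 ≈ -0.60217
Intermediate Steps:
d(Q) = (8 + Q)/Q
L = 3 (L = 6 - 3 = 3)
O(w, r) = 27 (O(w, r) = 3³ = 27)
K(g) = √(3/11 + g) (K(g) = √(g + (8 - 11)/(-11)) = √(g - 1/11*(-3)) = √(g + 3/11) = √(3/11 + g))
(-16148 + K(47))/(26778 + O(-131, 201)) = (-16148 + √(33 + 121*47)/11)/(26778 + 27) = (-16148 + √(33 + 5687)/11)/26805 = (-16148 + √5720/11)*(1/26805) = (-16148 + (2*√1430)/11)*(1/26805) = (-16148 + 2*√1430/11)*(1/26805) = -16148/26805 + 2*√1430/294855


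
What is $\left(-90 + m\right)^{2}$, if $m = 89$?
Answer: $1$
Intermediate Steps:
$\left(-90 + m\right)^{2} = \left(-90 + 89\right)^{2} = \left(-1\right)^{2} = 1$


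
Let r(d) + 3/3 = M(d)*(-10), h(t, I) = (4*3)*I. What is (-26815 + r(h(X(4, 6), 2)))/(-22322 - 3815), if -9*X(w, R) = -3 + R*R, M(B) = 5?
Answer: 26866/26137 ≈ 1.0279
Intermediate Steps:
X(w, R) = ⅓ - R²/9 (X(w, R) = -(-3 + R*R)/9 = -(-3 + R²)/9 = ⅓ - R²/9)
h(t, I) = 12*I
r(d) = -51 (r(d) = -1 + 5*(-10) = -1 - 50 = -51)
(-26815 + r(h(X(4, 6), 2)))/(-22322 - 3815) = (-26815 - 51)/(-22322 - 3815) = -26866/(-26137) = -26866*(-1/26137) = 26866/26137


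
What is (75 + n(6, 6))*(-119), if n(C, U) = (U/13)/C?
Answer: -116144/13 ≈ -8934.2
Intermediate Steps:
n(C, U) = U/(13*C) (n(C, U) = (U*(1/13))/C = (U/13)/C = U/(13*C))
(75 + n(6, 6))*(-119) = (75 + (1/13)*6/6)*(-119) = (75 + (1/13)*6*(1/6))*(-119) = (75 + 1/13)*(-119) = (976/13)*(-119) = -116144/13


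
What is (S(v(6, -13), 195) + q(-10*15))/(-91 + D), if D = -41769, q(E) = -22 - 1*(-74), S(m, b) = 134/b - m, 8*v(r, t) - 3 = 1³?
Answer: -20353/16325400 ≈ -0.0012467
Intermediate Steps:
v(r, t) = ½ (v(r, t) = 3/8 + (⅛)*1³ = 3/8 + (⅛)*1 = 3/8 + ⅛ = ½)
S(m, b) = -m + 134/b
q(E) = 52 (q(E) = -22 + 74 = 52)
(S(v(6, -13), 195) + q(-10*15))/(-91 + D) = ((-1*½ + 134/195) + 52)/(-91 - 41769) = ((-½ + 134*(1/195)) + 52)/(-41860) = ((-½ + 134/195) + 52)*(-1/41860) = (73/390 + 52)*(-1/41860) = (20353/390)*(-1/41860) = -20353/16325400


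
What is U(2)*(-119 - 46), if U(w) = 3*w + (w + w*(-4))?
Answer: 0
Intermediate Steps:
U(w) = 0 (U(w) = 3*w + (w - 4*w) = 3*w - 3*w = 0)
U(2)*(-119 - 46) = 0*(-119 - 46) = 0*(-165) = 0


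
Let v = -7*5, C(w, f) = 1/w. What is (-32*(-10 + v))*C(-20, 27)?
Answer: -72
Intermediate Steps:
v = -35
(-32*(-10 + v))*C(-20, 27) = -32*(-10 - 35)/(-20) = -32*(-45)*(-1/20) = 1440*(-1/20) = -72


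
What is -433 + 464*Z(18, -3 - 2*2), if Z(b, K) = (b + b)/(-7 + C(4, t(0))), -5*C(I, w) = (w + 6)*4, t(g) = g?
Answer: -109067/59 ≈ -1848.6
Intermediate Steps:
C(I, w) = -24/5 - 4*w/5 (C(I, w) = -(w + 6)*4/5 = -(6 + w)*4/5 = -(24 + 4*w)/5 = -24/5 - 4*w/5)
Z(b, K) = -10*b/59 (Z(b, K) = (b + b)/(-7 + (-24/5 - ⅘*0)) = (2*b)/(-7 + (-24/5 + 0)) = (2*b)/(-7 - 24/5) = (2*b)/(-59/5) = (2*b)*(-5/59) = -10*b/59)
-433 + 464*Z(18, -3 - 2*2) = -433 + 464*(-10/59*18) = -433 + 464*(-180/59) = -433 - 83520/59 = -109067/59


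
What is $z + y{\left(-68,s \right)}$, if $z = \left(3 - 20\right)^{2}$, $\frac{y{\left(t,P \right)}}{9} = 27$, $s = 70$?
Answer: $532$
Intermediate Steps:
$y{\left(t,P \right)} = 243$ ($y{\left(t,P \right)} = 9 \cdot 27 = 243$)
$z = 289$ ($z = \left(-17\right)^{2} = 289$)
$z + y{\left(-68,s \right)} = 289 + 243 = 532$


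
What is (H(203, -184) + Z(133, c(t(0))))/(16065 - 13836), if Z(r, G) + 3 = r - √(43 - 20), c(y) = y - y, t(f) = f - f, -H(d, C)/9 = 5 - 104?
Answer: 1021/2229 - √23/2229 ≈ 0.45590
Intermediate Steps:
H(d, C) = 891 (H(d, C) = -9*(5 - 104) = -9*(-99) = 891)
t(f) = 0
c(y) = 0
Z(r, G) = -3 + r - √23 (Z(r, G) = -3 + (r - √(43 - 20)) = -3 + (r - √23) = -3 + r - √23)
(H(203, -184) + Z(133, c(t(0))))/(16065 - 13836) = (891 + (-3 + 133 - √23))/(16065 - 13836) = (891 + (130 - √23))/2229 = (1021 - √23)*(1/2229) = 1021/2229 - √23/2229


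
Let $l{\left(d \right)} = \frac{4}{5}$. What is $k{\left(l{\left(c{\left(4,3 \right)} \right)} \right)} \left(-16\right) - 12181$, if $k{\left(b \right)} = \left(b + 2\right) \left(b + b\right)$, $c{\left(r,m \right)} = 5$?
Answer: $- \frac{306317}{25} \approx -12253.0$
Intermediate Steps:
$l{\left(d \right)} = \frac{4}{5}$ ($l{\left(d \right)} = 4 \cdot \frac{1}{5} = \frac{4}{5}$)
$k{\left(b \right)} = 2 b \left(2 + b\right)$ ($k{\left(b \right)} = \left(2 + b\right) 2 b = 2 b \left(2 + b\right)$)
$k{\left(l{\left(c{\left(4,3 \right)} \right)} \right)} \left(-16\right) - 12181 = 2 \cdot \frac{4}{5} \left(2 + \frac{4}{5}\right) \left(-16\right) - 12181 = 2 \cdot \frac{4}{5} \cdot \frac{14}{5} \left(-16\right) - 12181 = \frac{112}{25} \left(-16\right) - 12181 = - \frac{1792}{25} - 12181 = - \frac{306317}{25}$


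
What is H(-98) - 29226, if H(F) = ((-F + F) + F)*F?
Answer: -19622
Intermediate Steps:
H(F) = F² (H(F) = (0 + F)*F = F*F = F²)
H(-98) - 29226 = (-98)² - 29226 = 9604 - 29226 = -19622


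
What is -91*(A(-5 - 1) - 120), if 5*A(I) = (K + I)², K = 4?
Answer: 54236/5 ≈ 10847.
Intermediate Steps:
A(I) = (4 + I)²/5
-91*(A(-5 - 1) - 120) = -91*((4 + (-5 - 1))²/5 - 120) = -91*((4 - 6)²/5 - 120) = -91*((⅕)*(-2)² - 120) = -91*((⅕)*4 - 120) = -91*(⅘ - 120) = -91*(-596/5) = 54236/5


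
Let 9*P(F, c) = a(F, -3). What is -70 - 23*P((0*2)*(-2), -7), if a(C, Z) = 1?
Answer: -653/9 ≈ -72.556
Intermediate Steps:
P(F, c) = ⅑ (P(F, c) = (⅑)*1 = ⅑)
-70 - 23*P((0*2)*(-2), -7) = -70 - 23*⅑ = -70 - 23/9 = -653/9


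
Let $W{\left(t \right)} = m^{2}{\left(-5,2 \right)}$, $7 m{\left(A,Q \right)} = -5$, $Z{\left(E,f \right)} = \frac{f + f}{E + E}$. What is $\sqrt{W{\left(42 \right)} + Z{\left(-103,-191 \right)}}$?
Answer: $\frac{3 \sqrt{136578}}{721} \approx 1.5377$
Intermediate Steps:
$Z{\left(E,f \right)} = \frac{f}{E}$ ($Z{\left(E,f \right)} = \frac{2 f}{2 E} = 2 f \frac{1}{2 E} = \frac{f}{E}$)
$m{\left(A,Q \right)} = - \frac{5}{7}$ ($m{\left(A,Q \right)} = \frac{1}{7} \left(-5\right) = - \frac{5}{7}$)
$W{\left(t \right)} = \frac{25}{49}$ ($W{\left(t \right)} = \left(- \frac{5}{7}\right)^{2} = \frac{25}{49}$)
$\sqrt{W{\left(42 \right)} + Z{\left(-103,-191 \right)}} = \sqrt{\frac{25}{49} - \frac{191}{-103}} = \sqrt{\frac{25}{49} - - \frac{191}{103}} = \sqrt{\frac{25}{49} + \frac{191}{103}} = \sqrt{\frac{11934}{5047}} = \frac{3 \sqrt{136578}}{721}$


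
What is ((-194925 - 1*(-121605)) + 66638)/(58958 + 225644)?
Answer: -3341/142301 ≈ -0.023478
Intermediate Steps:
((-194925 - 1*(-121605)) + 66638)/(58958 + 225644) = ((-194925 + 121605) + 66638)/284602 = (-73320 + 66638)*(1/284602) = -6682*1/284602 = -3341/142301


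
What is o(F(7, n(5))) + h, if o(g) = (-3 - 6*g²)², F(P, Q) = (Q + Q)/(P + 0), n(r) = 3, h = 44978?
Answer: 108123947/2401 ≈ 45033.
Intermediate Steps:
F(P, Q) = 2*Q/P (F(P, Q) = (2*Q)/P = 2*Q/P)
o(F(7, n(5))) + h = 9*(1 + 2*(2*3/7)²)² + 44978 = 9*(1 + 2*(2*3*(⅐))²)² + 44978 = 9*(1 + 2*(6/7)²)² + 44978 = 9*(1 + 2*(36/49))² + 44978 = 9*(1 + 72/49)² + 44978 = 9*(121/49)² + 44978 = 9*(14641/2401) + 44978 = 131769/2401 + 44978 = 108123947/2401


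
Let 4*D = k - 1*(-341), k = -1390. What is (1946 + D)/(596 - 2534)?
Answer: -2245/2584 ≈ -0.86881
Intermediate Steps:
D = -1049/4 (D = (-1390 - 1*(-341))/4 = (-1390 + 341)/4 = (1/4)*(-1049) = -1049/4 ≈ -262.25)
(1946 + D)/(596 - 2534) = (1946 - 1049/4)/(596 - 2534) = (6735/4)/(-1938) = (6735/4)*(-1/1938) = -2245/2584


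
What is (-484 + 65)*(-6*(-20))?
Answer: -50280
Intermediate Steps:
(-484 + 65)*(-6*(-20)) = -419*120 = -50280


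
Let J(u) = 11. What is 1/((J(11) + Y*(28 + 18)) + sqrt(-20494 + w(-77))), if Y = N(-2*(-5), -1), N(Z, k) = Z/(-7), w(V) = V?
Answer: -2681/1154668 - 49*I*sqrt(20571)/1154668 ≈ -0.0023219 - 0.0060865*I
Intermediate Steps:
N(Z, k) = -Z/7 (N(Z, k) = Z*(-1/7) = -Z/7)
Y = -10/7 (Y = -(-2)*(-5)/7 = -1/7*10 = -10/7 ≈ -1.4286)
1/((J(11) + Y*(28 + 18)) + sqrt(-20494 + w(-77))) = 1/((11 - 10*(28 + 18)/7) + sqrt(-20494 - 77)) = 1/((11 - 10/7*46) + sqrt(-20571)) = 1/((11 - 460/7) + I*sqrt(20571)) = 1/(-383/7 + I*sqrt(20571))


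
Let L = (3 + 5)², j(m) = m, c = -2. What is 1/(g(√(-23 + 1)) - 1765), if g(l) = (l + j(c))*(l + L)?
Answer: -1915/3751793 - 62*I*√22/3751793 ≈ -0.00051042 - 7.7511e-5*I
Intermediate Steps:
L = 64 (L = 8² = 64)
g(l) = (-2 + l)*(64 + l) (g(l) = (l - 2)*(l + 64) = (-2 + l)*(64 + l))
1/(g(√(-23 + 1)) - 1765) = 1/((-128 + (√(-23 + 1))² + 62*√(-23 + 1)) - 1765) = 1/((-128 + (√(-22))² + 62*√(-22)) - 1765) = 1/((-128 + (I*√22)² + 62*(I*√22)) - 1765) = 1/((-128 - 22 + 62*I*√22) - 1765) = 1/((-150 + 62*I*√22) - 1765) = 1/(-1915 + 62*I*√22)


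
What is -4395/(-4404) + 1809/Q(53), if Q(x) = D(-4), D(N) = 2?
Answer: 1329271/1468 ≈ 905.50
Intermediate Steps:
Q(x) = 2
-4395/(-4404) + 1809/Q(53) = -4395/(-4404) + 1809/2 = -4395*(-1/4404) + 1809*(1/2) = 1465/1468 + 1809/2 = 1329271/1468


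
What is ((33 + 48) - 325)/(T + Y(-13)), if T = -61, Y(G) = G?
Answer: 122/37 ≈ 3.2973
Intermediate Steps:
((33 + 48) - 325)/(T + Y(-13)) = ((33 + 48) - 325)/(-61 - 13) = (81 - 325)/(-74) = -244*(-1/74) = 122/37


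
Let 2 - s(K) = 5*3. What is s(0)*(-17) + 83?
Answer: 304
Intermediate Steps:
s(K) = -13 (s(K) = 2 - 5*3 = 2 - 1*15 = 2 - 15 = -13)
s(0)*(-17) + 83 = -13*(-17) + 83 = 221 + 83 = 304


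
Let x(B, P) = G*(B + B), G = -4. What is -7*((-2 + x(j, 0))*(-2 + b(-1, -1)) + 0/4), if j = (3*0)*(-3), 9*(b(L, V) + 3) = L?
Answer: -644/9 ≈ -71.556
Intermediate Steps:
b(L, V) = -3 + L/9
j = 0 (j = 0*(-3) = 0)
x(B, P) = -8*B (x(B, P) = -4*(B + B) = -8*B)
-7*((-2 + x(j, 0))*(-2 + b(-1, -1)) + 0/4) = -7*((-2 - 8*0)*(-2 + (-3 + (⅑)*(-1))) + 0/4) = -7*((-2 + 0)*(-2 + (-3 - ⅑)) + 0*(¼)) = -7*(-2*(-2 - 28/9) + 0) = -7*(-2*(-46/9) + 0) = -7*(92/9 + 0) = -7*92/9 = -644/9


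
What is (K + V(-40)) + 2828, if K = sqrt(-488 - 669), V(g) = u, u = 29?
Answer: 2857 + I*sqrt(1157) ≈ 2857.0 + 34.015*I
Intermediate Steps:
V(g) = 29
K = I*sqrt(1157) (K = sqrt(-1157) = I*sqrt(1157) ≈ 34.015*I)
(K + V(-40)) + 2828 = (I*sqrt(1157) + 29) + 2828 = (29 + I*sqrt(1157)) + 2828 = 2857 + I*sqrt(1157)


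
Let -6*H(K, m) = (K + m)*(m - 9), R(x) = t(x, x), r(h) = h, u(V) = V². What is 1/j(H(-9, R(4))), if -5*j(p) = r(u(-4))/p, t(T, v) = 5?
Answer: ⅚ ≈ 0.83333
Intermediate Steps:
R(x) = 5
H(K, m) = -(-9 + m)*(K + m)/6 (H(K, m) = -(K + m)*(m - 9)/6 = -(K + m)*(-9 + m)/6 = -(-9 + m)*(K + m)/6)
j(p) = -16/(5*p) (j(p) = -(-4)²/(5*p) = -16/(5*p))
1/j(H(-9, R(4))) = 1/(-16/(5*(-⅙*5² + (3/2)*(-9) + (3/2)*5 - ⅙*(-9)*5))) = 1/(-16/(5*(-⅙*25 - 27/2 + 15/2 + 15/2))) = 1/(-16/(5*(-25/6 - 27/2 + 15/2 + 15/2))) = 1/(-16/(5*(-8/3))) = 1/(-16/5*(-3/8)) = 1/(6/5) = ⅚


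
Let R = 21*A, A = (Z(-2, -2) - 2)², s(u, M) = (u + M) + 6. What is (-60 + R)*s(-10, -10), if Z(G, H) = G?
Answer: -3864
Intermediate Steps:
s(u, M) = 6 + M + u (s(u, M) = (M + u) + 6 = 6 + M + u)
A = 16 (A = (-2 - 2)² = (-4)² = 16)
R = 336 (R = 21*16 = 336)
(-60 + R)*s(-10, -10) = (-60 + 336)*(6 - 10 - 10) = 276*(-14) = -3864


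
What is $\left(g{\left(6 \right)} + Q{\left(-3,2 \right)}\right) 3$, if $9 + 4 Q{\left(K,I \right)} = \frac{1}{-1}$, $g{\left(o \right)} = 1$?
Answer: $- \frac{9}{2} \approx -4.5$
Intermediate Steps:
$Q{\left(K,I \right)} = - \frac{5}{2}$ ($Q{\left(K,I \right)} = - \frac{9}{4} + \frac{1}{4 \left(-1\right)} = - \frac{9}{4} + \frac{1}{4} \left(-1\right) = - \frac{9}{4} - \frac{1}{4} = - \frac{5}{2}$)
$\left(g{\left(6 \right)} + Q{\left(-3,2 \right)}\right) 3 = \left(1 - \frac{5}{2}\right) 3 = \left(- \frac{3}{2}\right) 3 = - \frac{9}{2}$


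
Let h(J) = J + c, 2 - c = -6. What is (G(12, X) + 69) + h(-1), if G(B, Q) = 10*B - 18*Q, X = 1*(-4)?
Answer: 268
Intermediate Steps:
c = 8 (c = 2 - 1*(-6) = 2 + 6 = 8)
X = -4
h(J) = 8 + J (h(J) = J + 8 = 8 + J)
G(B, Q) = -18*Q + 10*B
(G(12, X) + 69) + h(-1) = ((-18*(-4) + 10*12) + 69) + (8 - 1) = ((72 + 120) + 69) + 7 = (192 + 69) + 7 = 261 + 7 = 268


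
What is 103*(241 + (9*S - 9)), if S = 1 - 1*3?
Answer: 22042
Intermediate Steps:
S = -2 (S = 1 - 3 = -2)
103*(241 + (9*S - 9)) = 103*(241 + (9*(-2) - 9)) = 103*(241 + (-18 - 9)) = 103*(241 - 27) = 103*214 = 22042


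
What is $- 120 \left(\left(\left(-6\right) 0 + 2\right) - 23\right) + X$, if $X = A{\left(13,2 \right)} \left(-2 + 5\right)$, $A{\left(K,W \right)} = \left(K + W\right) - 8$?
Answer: $2541$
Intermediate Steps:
$A{\left(K,W \right)} = -8 + K + W$
$X = 21$ ($X = \left(-8 + 13 + 2\right) \left(-2 + 5\right) = 7 \cdot 3 = 21$)
$- 120 \left(\left(\left(-6\right) 0 + 2\right) - 23\right) + X = - 120 \left(\left(\left(-6\right) 0 + 2\right) - 23\right) + 21 = - 120 \left(\left(0 + 2\right) - 23\right) + 21 = - 120 \left(2 - 23\right) + 21 = \left(-120\right) \left(-21\right) + 21 = 2520 + 21 = 2541$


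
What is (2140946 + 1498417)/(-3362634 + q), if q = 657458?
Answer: -3639363/2705176 ≈ -1.3453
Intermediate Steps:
(2140946 + 1498417)/(-3362634 + q) = (2140946 + 1498417)/(-3362634 + 657458) = 3639363/(-2705176) = 3639363*(-1/2705176) = -3639363/2705176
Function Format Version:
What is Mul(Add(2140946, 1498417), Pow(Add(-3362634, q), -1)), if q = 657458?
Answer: Rational(-3639363, 2705176) ≈ -1.3453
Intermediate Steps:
Mul(Add(2140946, 1498417), Pow(Add(-3362634, q), -1)) = Mul(Add(2140946, 1498417), Pow(Add(-3362634, 657458), -1)) = Mul(3639363, Pow(-2705176, -1)) = Mul(3639363, Rational(-1, 2705176)) = Rational(-3639363, 2705176)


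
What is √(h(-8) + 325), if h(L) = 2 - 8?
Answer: √319 ≈ 17.861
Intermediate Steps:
h(L) = -6
√(h(-8) + 325) = √(-6 + 325) = √319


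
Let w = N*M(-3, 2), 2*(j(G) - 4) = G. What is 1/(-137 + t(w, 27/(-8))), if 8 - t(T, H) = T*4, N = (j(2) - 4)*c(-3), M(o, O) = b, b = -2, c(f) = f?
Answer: -1/153 ≈ -0.0065359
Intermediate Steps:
j(G) = 4 + G/2
M(o, O) = -2
N = -3 (N = ((4 + (1/2)*2) - 4)*(-3) = ((4 + 1) - 4)*(-3) = (5 - 4)*(-3) = 1*(-3) = -3)
w = 6 (w = -3*(-2) = 6)
t(T, H) = 8 - 4*T (t(T, H) = 8 - T*4 = 8 - 4*T)
1/(-137 + t(w, 27/(-8))) = 1/(-137 + (8 - 4*6)) = 1/(-137 + (8 - 24)) = 1/(-137 - 16) = 1/(-153) = -1/153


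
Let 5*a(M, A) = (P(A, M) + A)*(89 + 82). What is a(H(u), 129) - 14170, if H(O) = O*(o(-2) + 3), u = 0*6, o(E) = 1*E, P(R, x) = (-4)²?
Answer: -9211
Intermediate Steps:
P(R, x) = 16
o(E) = E
u = 0
H(O) = O (H(O) = O*(-2 + 3) = O*1 = O)
a(M, A) = 2736/5 + 171*A/5 (a(M, A) = ((16 + A)*(89 + 82))/5 = ((16 + A)*171)/5 = (2736 + 171*A)/5 = 2736/5 + 171*A/5)
a(H(u), 129) - 14170 = (2736/5 + (171/5)*129) - 14170 = (2736/5 + 22059/5) - 14170 = 4959 - 14170 = -9211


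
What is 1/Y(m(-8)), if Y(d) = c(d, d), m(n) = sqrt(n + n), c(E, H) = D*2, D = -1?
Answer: -1/2 ≈ -0.50000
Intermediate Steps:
c(E, H) = -2 (c(E, H) = -1*2 = -2)
m(n) = sqrt(2)*sqrt(n) (m(n) = sqrt(2*n) = sqrt(2)*sqrt(n))
Y(d) = -2
1/Y(m(-8)) = 1/(-2) = -1/2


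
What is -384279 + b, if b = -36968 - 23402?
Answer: -444649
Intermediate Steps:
b = -60370
-384279 + b = -384279 - 60370 = -444649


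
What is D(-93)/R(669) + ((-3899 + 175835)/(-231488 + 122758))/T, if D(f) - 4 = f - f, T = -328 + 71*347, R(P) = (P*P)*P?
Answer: -2859456328108/43966544072088285 ≈ -6.5037e-5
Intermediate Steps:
R(P) = P**3 (R(P) = P**2*P = P**3)
T = 24309 (T = -328 + 24637 = 24309)
D(f) = 4 (D(f) = 4 + (f - f) = 4 + 0 = 4)
D(-93)/R(669) + ((-3899 + 175835)/(-231488 + 122758))/T = 4/(669**3) + ((-3899 + 175835)/(-231488 + 122758))/24309 = 4/299418309 + (171936/(-108730))*(1/24309) = 4*(1/299418309) + (171936*(-1/108730))*(1/24309) = 4/299418309 - 85968/54365*1/24309 = 4/299418309 - 9552/146839865 = -2859456328108/43966544072088285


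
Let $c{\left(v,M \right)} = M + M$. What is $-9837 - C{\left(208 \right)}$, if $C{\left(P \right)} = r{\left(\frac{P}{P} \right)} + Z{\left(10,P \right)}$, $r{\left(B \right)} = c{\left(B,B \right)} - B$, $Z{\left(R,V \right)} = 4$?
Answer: $-9842$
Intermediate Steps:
$c{\left(v,M \right)} = 2 M$
$r{\left(B \right)} = B$ ($r{\left(B \right)} = 2 B - B = B$)
$C{\left(P \right)} = 5$ ($C{\left(P \right)} = \frac{P}{P} + 4 = 1 + 4 = 5$)
$-9837 - C{\left(208 \right)} = -9837 - 5 = -9842$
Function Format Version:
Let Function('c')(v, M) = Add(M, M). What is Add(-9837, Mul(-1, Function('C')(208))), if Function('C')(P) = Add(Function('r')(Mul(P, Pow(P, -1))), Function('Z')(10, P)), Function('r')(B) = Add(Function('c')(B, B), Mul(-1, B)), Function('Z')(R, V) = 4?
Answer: -9842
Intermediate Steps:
Function('c')(v, M) = Mul(2, M)
Function('r')(B) = B (Function('r')(B) = Add(Mul(2, B), Mul(-1, B)) = B)
Function('C')(P) = 5 (Function('C')(P) = Add(Mul(P, Pow(P, -1)), 4) = Add(1, 4) = 5)
Add(-9837, Mul(-1, Function('C')(208))) = Add(-9837, Mul(-1, 5)) = Add(-9837, -5) = -9842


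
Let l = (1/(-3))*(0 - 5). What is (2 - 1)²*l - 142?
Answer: -421/3 ≈ -140.33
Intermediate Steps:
l = 5/3 (l = (1*(-⅓))*(-5) = -⅓*(-5) = 5/3 ≈ 1.6667)
(2 - 1)²*l - 142 = (2 - 1)²*(5/3) - 142 = 1²*(5/3) - 142 = 1*(5/3) - 142 = 5/3 - 142 = -421/3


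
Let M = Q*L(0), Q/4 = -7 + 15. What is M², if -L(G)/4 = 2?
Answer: 65536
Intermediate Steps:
L(G) = -8 (L(G) = -4*2 = -8)
Q = 32 (Q = 4*(-7 + 15) = 4*8 = 32)
M = -256 (M = 32*(-8) = -256)
M² = (-256)² = 65536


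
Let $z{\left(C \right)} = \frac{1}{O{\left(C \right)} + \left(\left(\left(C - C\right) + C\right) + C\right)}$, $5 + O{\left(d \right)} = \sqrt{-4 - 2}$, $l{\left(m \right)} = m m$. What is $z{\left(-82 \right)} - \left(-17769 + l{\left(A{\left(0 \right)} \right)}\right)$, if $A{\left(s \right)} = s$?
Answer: $\frac{507606854}{28567} - \frac{i \sqrt{6}}{28567} \approx 17769.0 - 8.5745 \cdot 10^{-5} i$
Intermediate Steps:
$l{\left(m \right)} = m^{2}$
$O{\left(d \right)} = -5 + i \sqrt{6}$ ($O{\left(d \right)} = -5 + \sqrt{-4 - 2} = -5 + \sqrt{-6} = -5 + i \sqrt{6}$)
$z{\left(C \right)} = \frac{1}{-5 + 2 C + i \sqrt{6}}$ ($z{\left(C \right)} = \frac{1}{\left(-5 + i \sqrt{6}\right) + \left(\left(\left(C - C\right) + C\right) + C\right)} = \frac{1}{\left(-5 + i \sqrt{6}\right) + \left(\left(0 + C\right) + C\right)} = \frac{1}{\left(-5 + i \sqrt{6}\right) + \left(C + C\right)} = \frac{1}{\left(-5 + i \sqrt{6}\right) + 2 C} = \frac{1}{-5 + 2 C + i \sqrt{6}}$)
$z{\left(-82 \right)} - \left(-17769 + l{\left(A{\left(0 \right)} \right)}\right) = \frac{1}{-5 + 2 \left(-82\right) + i \sqrt{6}} + \left(17769 - 0^{2}\right) = \frac{1}{-5 - 164 + i \sqrt{6}} + \left(17769 - 0\right) = \frac{1}{-169 + i \sqrt{6}} + \left(17769 + 0\right) = \frac{1}{-169 + i \sqrt{6}} + 17769 = 17769 + \frac{1}{-169 + i \sqrt{6}}$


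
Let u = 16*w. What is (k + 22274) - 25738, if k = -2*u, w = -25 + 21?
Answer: -3336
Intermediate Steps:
w = -4
u = -64 (u = 16*(-4) = -64)
k = 128 (k = -2*(-64) = 128)
(k + 22274) - 25738 = (128 + 22274) - 25738 = 22402 - 25738 = -3336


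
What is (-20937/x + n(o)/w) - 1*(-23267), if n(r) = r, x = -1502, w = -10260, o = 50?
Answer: 8969282684/385263 ≈ 23281.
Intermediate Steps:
(-20937/x + n(o)/w) - 1*(-23267) = (-20937/(-1502) + 50/(-10260)) - 1*(-23267) = (-20937*(-1/1502) + 50*(-1/10260)) + 23267 = (20937/1502 - 5/1026) + 23267 = 5368463/385263 + 23267 = 8969282684/385263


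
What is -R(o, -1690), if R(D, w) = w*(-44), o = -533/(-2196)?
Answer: -74360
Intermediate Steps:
o = 533/2196 (o = -533*(-1/2196) = 533/2196 ≈ 0.24271)
R(D, w) = -44*w
-R(o, -1690) = -(-44)*(-1690) = -1*74360 = -74360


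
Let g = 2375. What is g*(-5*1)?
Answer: -11875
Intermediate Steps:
g*(-5*1) = 2375*(-5*1) = 2375*(-5) = -11875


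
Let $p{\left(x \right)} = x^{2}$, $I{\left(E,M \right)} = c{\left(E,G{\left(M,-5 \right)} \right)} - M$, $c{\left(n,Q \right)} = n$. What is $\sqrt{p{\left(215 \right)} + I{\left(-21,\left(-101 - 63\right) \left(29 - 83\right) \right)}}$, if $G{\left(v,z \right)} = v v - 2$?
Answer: $2 \sqrt{9337} \approx 193.26$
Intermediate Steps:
$G{\left(v,z \right)} = -2 + v^{2}$ ($G{\left(v,z \right)} = v^{2} - 2 = -2 + v^{2}$)
$I{\left(E,M \right)} = E - M$
$\sqrt{p{\left(215 \right)} + I{\left(-21,\left(-101 - 63\right) \left(29 - 83\right) \right)}} = \sqrt{215^{2} - \left(21 + \left(-101 - 63\right) \left(29 - 83\right)\right)} = \sqrt{46225 - \left(21 - -8856\right)} = \sqrt{46225 - 8877} = \sqrt{37348} = 2 \sqrt{9337}$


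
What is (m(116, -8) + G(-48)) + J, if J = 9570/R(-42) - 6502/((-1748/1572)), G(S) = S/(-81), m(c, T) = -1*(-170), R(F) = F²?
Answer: 6964816447/1156302 ≈ 6023.4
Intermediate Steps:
m(c, T) = 170
G(S) = -S/81 (G(S) = S*(-1/81) = -S/81)
J = 751951099/128478 (J = 9570/((-42)²) - 6502/((-1748/1572)) = 9570/1764 - 6502/((-1748*1/1572)) = 9570*(1/1764) - 6502/(-437/393) = 1595/294 - 6502*(-393/437) = 1595/294 + 2555286/437 = 751951099/128478 ≈ 5852.8)
(m(116, -8) + G(-48)) + J = (170 - 1/81*(-48)) + 751951099/128478 = (170 + 16/27) + 751951099/128478 = 4606/27 + 751951099/128478 = 6964816447/1156302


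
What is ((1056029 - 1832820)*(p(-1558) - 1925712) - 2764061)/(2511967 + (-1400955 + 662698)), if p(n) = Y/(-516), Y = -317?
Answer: 771870214600849/915234360 ≈ 8.4336e+5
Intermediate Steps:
p(n) = 317/516 (p(n) = -317/(-516) = -317*(-1/516) = 317/516)
((1056029 - 1832820)*(p(-1558) - 1925712) - 2764061)/(2511967 + (-1400955 + 662698)) = ((1056029 - 1832820)*(317/516 - 1925712) - 2764061)/(2511967 + (-1400955 + 662698)) = (-776791*(-993667075/516) - 2764061)/(2511967 - 738257) = (771871640856325/516 - 2764061)/1773710 = (771870214600849/516)*(1/1773710) = 771870214600849/915234360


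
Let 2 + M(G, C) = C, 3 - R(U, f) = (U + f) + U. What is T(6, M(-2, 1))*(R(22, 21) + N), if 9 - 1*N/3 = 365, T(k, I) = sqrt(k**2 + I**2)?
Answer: -1130*sqrt(37) ≈ -6873.5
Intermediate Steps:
R(U, f) = 3 - f - 2*U (R(U, f) = 3 - ((U + f) + U) = 3 - (f + 2*U) = 3 + (-f - 2*U) = 3 - f - 2*U)
M(G, C) = -2 + C
T(k, I) = sqrt(I**2 + k**2)
N = -1068 (N = 27 - 3*365 = 27 - 1095 = -1068)
T(6, M(-2, 1))*(R(22, 21) + N) = sqrt((-2 + 1)**2 + 6**2)*((3 - 1*21 - 2*22) - 1068) = sqrt((-1)**2 + 36)*((3 - 21 - 44) - 1068) = sqrt(1 + 36)*(-62 - 1068) = sqrt(37)*(-1130) = -1130*sqrt(37)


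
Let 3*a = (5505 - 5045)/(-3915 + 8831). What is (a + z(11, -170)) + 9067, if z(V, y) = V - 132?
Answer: 32984017/3687 ≈ 8946.0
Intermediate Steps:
z(V, y) = -132 + V
a = 115/3687 (a = ((5505 - 5045)/(-3915 + 8831))/3 = (460/4916)/3 = (460*(1/4916))/3 = (1/3)*(115/1229) = 115/3687 ≈ 0.031191)
(a + z(11, -170)) + 9067 = (115/3687 + (-132 + 11)) + 9067 = (115/3687 - 121) + 9067 = -446012/3687 + 9067 = 32984017/3687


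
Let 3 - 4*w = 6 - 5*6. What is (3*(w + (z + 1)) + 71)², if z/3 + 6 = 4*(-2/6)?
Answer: 12769/16 ≈ 798.06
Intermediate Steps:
z = -22 (z = -18 + 3*(4*(-2/6)) = -18 + 3*(4*(-2*⅙)) = -18 + 3*(4*(-⅓)) = -18 + 3*(-4/3) = -18 - 4 = -22)
w = 27/4 (w = ¾ - (6 - 5*6)/4 = ¾ - (6 - 1*30)/4 = ¾ - (6 - 30)/4 = ¾ - ¼*(-24) = ¾ + 6 = 27/4 ≈ 6.7500)
(3*(w + (z + 1)) + 71)² = (3*(27/4 + (-22 + 1)) + 71)² = (3*(27/4 - 21) + 71)² = (3*(-57/4) + 71)² = (-171/4 + 71)² = (113/4)² = 12769/16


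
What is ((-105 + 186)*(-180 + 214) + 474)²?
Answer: 10419984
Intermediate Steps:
((-105 + 186)*(-180 + 214) + 474)² = (81*34 + 474)² = (2754 + 474)² = 3228² = 10419984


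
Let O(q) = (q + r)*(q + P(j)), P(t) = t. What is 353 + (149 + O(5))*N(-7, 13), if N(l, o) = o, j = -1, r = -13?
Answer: 1874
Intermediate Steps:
O(q) = (-1 + q)*(-13 + q) (O(q) = (q - 13)*(q - 1) = (-13 + q)*(-1 + q) = (-1 + q)*(-13 + q))
353 + (149 + O(5))*N(-7, 13) = 353 + (149 + (13 + 5² - 14*5))*13 = 353 + (149 + (13 + 25 - 70))*13 = 353 + (149 - 32)*13 = 353 + 117*13 = 353 + 1521 = 1874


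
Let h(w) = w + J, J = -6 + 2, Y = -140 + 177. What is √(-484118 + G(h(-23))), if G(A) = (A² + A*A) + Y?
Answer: I*√482623 ≈ 694.71*I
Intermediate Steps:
Y = 37
J = -4
h(w) = -4 + w (h(w) = w - 4 = -4 + w)
G(A) = 37 + 2*A² (G(A) = (A² + A*A) + 37 = (A² + A²) + 37 = 2*A² + 37 = 37 + 2*A²)
√(-484118 + G(h(-23))) = √(-484118 + (37 + 2*(-4 - 23)²)) = √(-484118 + (37 + 2*(-27)²)) = √(-484118 + (37 + 2*729)) = √(-484118 + (37 + 1458)) = √(-484118 + 1495) = √(-482623) = I*√482623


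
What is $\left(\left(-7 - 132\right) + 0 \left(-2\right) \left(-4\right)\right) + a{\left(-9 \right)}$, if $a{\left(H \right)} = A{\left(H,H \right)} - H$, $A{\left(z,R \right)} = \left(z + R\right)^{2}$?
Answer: $194$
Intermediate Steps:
$A{\left(z,R \right)} = \left(R + z\right)^{2}$
$a{\left(H \right)} = - H + 4 H^{2}$ ($a{\left(H \right)} = \left(H + H\right)^{2} - H = \left(2 H\right)^{2} - H = 4 H^{2} - H = - H + 4 H^{2}$)
$\left(\left(-7 - 132\right) + 0 \left(-2\right) \left(-4\right)\right) + a{\left(-9 \right)} = \left(\left(-7 - 132\right) + 0 \left(-2\right) \left(-4\right)\right) - 9 \left(-1 + 4 \left(-9\right)\right) = \left(-139 + 0 \left(-4\right)\right) - 9 \left(-1 - 36\right) = \left(-139 + 0\right) - -333 = -139 + 333 = 194$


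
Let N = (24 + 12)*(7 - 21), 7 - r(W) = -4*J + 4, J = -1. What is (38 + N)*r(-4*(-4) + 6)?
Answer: 466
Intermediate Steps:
r(W) = -1 (r(W) = 7 - (-4*(-1) + 4) = 7 - (4 + 4) = 7 - 1*8 = 7 - 8 = -1)
N = -504 (N = 36*(-14) = -504)
(38 + N)*r(-4*(-4) + 6) = (38 - 504)*(-1) = -466*(-1) = 466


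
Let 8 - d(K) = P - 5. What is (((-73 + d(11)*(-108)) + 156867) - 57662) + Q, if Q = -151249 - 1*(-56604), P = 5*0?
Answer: 3083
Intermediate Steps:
P = 0
d(K) = 13 (d(K) = 8 - (0 - 5) = 8 - 1*(-5) = 8 + 5 = 13)
Q = -94645 (Q = -151249 + 56604 = -94645)
(((-73 + d(11)*(-108)) + 156867) - 57662) + Q = (((-73 + 13*(-108)) + 156867) - 57662) - 94645 = (((-73 - 1404) + 156867) - 57662) - 94645 = ((-1477 + 156867) - 57662) - 94645 = (155390 - 57662) - 94645 = 97728 - 94645 = 3083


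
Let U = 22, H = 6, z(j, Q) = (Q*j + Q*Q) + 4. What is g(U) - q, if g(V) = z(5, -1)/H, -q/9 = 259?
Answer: 2331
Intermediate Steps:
z(j, Q) = 4 + Q² + Q*j (z(j, Q) = (Q*j + Q²) + 4 = (Q² + Q*j) + 4 = 4 + Q² + Q*j)
q = -2331 (q = -9*259 = -2331)
g(V) = 0 (g(V) = (4 + (-1)² - 1*5)/6 = (4 + 1 - 5)*(⅙) = 0*(⅙) = 0)
g(U) - q = 0 - 1*(-2331) = 0 + 2331 = 2331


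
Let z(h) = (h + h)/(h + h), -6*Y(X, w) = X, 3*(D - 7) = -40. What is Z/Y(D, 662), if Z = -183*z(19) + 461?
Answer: 5004/19 ≈ 263.37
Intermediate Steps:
D = -19/3 (D = 7 + (⅓)*(-40) = 7 - 40/3 = -19/3 ≈ -6.3333)
Y(X, w) = -X/6
z(h) = 1 (z(h) = (2*h)/((2*h)) = (2*h)*(1/(2*h)) = 1)
Z = 278 (Z = -183*1 + 461 = -183 + 461 = 278)
Z/Y(D, 662) = 278/((-⅙*(-19/3))) = 278/(19/18) = 278*(18/19) = 5004/19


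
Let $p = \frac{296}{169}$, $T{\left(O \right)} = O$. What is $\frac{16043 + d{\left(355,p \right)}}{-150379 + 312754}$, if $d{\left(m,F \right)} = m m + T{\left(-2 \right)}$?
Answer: $\frac{142066}{162375} \approx 0.87493$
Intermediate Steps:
$p = \frac{296}{169}$ ($p = 296 \cdot \frac{1}{169} = \frac{296}{169} \approx 1.7515$)
$d{\left(m,F \right)} = -2 + m^{2}$ ($d{\left(m,F \right)} = m m - 2 = m^{2} - 2 = -2 + m^{2}$)
$\frac{16043 + d{\left(355,p \right)}}{-150379 + 312754} = \frac{16043 - \left(2 - 355^{2}\right)}{-150379 + 312754} = \frac{16043 + \left(-2 + 126025\right)}{162375} = \left(16043 + 126023\right) \frac{1}{162375} = 142066 \cdot \frac{1}{162375} = \frac{142066}{162375}$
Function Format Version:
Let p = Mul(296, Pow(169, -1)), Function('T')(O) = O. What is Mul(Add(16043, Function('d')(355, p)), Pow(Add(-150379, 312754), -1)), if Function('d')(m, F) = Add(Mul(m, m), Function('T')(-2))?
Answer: Rational(142066, 162375) ≈ 0.87493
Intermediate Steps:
p = Rational(296, 169) (p = Mul(296, Rational(1, 169)) = Rational(296, 169) ≈ 1.7515)
Function('d')(m, F) = Add(-2, Pow(m, 2)) (Function('d')(m, F) = Add(Mul(m, m), -2) = Add(Pow(m, 2), -2) = Add(-2, Pow(m, 2)))
Mul(Add(16043, Function('d')(355, p)), Pow(Add(-150379, 312754), -1)) = Mul(Add(16043, Add(-2, Pow(355, 2))), Pow(Add(-150379, 312754), -1)) = Mul(Add(16043, Add(-2, 126025)), Pow(162375, -1)) = Mul(Add(16043, 126023), Rational(1, 162375)) = Mul(142066, Rational(1, 162375)) = Rational(142066, 162375)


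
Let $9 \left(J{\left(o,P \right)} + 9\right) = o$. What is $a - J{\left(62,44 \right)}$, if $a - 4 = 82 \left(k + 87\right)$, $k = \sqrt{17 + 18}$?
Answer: $\frac{64261}{9} + 82 \sqrt{35} \approx 7625.2$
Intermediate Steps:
$k = \sqrt{35} \approx 5.9161$
$J{\left(o,P \right)} = -9 + \frac{o}{9}$
$a = 7138 + 82 \sqrt{35}$ ($a = 4 + 82 \left(\sqrt{35} + 87\right) = 4 + 82 \left(87 + \sqrt{35}\right) = 4 + \left(7134 + 82 \sqrt{35}\right) = 7138 + 82 \sqrt{35} \approx 7623.1$)
$a - J{\left(62,44 \right)} = \left(7138 + 82 \sqrt{35}\right) - \left(-9 + \frac{1}{9} \cdot 62\right) = \left(7138 + 82 \sqrt{35}\right) - \left(-9 + \frac{62}{9}\right) = \left(7138 + 82 \sqrt{35}\right) - - \frac{19}{9} = \left(7138 + 82 \sqrt{35}\right) + \frac{19}{9} = \frac{64261}{9} + 82 \sqrt{35}$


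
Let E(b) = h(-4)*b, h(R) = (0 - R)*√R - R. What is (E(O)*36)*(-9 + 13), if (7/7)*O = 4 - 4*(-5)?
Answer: 13824 + 27648*I ≈ 13824.0 + 27648.0*I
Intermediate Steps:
h(R) = -R - R^(3/2) (h(R) = (-R)*√R - R = -R^(3/2) - R = -R - R^(3/2))
O = 24 (O = 4 - 4*(-5) = 4 + 20 = 24)
E(b) = b*(4 + 8*I) (E(b) = (-1*(-4) - (-4)^(3/2))*b = (4 - (-8)*I)*b = (4 + 8*I)*b = b*(4 + 8*I))
(E(O)*36)*(-9 + 13) = ((24*(4 + 8*I))*36)*(-9 + 13) = ((96 + 192*I)*36)*4 = (3456 + 6912*I)*4 = 13824 + 27648*I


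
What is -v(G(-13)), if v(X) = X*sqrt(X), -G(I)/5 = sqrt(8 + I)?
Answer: -25*5**(1/4)*(-I)**(3/2) ≈ 26.434 + 26.434*I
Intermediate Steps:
G(I) = -5*sqrt(8 + I)
v(X) = X**(3/2)
-v(G(-13)) = -(-5*sqrt(8 - 13))**(3/2) = -(-5*I*sqrt(5))**(3/2) = -25*5**(1/4)*(-I)**(3/2)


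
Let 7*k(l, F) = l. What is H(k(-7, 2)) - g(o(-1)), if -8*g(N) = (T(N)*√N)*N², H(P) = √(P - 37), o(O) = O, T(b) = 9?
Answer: I*(9/8 + √38) ≈ 7.2894*I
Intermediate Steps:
k(l, F) = l/7
H(P) = √(-37 + P)
g(N) = -9*N^(5/2)/8 (g(N) = -9*√N*N²/8 = -9*N^(5/2)/8)
H(k(-7, 2)) - g(o(-1)) = √(-37 + (⅐)*(-7)) - (-9)*(-1)^(5/2)/8 = √(-37 - 1) - (-9)*I/8 = √(-38) + 9*I/8 = I*√38 + 9*I/8 = 9*I/8 + I*√38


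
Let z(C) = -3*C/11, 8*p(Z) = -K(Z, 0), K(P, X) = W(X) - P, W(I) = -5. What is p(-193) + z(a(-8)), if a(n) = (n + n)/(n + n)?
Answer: -523/22 ≈ -23.773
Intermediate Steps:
K(P, X) = -5 - P
a(n) = 1 (a(n) = (2*n)/((2*n)) = (2*n)*(1/(2*n)) = 1)
p(Z) = 5/8 + Z/8 (p(Z) = (-(-5 - Z))/8 = (5 + Z)/8 = 5/8 + Z/8)
z(C) = -3*C/11 (z(C) = -3*C*(1/11) = -3*C/11)
p(-193) + z(a(-8)) = (5/8 + (1/8)*(-193)) - 3/11*1 = (5/8 - 193/8) - 3/11 = -47/2 - 3/11 = -523/22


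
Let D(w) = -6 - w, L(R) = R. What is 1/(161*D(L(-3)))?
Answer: -1/483 ≈ -0.0020704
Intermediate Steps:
1/(161*D(L(-3))) = 1/(161*(-6 - 1*(-3))) = 1/(161*(-6 + 3)) = 1/(161*(-3)) = 1/(-483) = -1/483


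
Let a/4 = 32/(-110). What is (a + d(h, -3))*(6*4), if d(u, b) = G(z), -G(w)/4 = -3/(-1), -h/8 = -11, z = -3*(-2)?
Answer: -17376/55 ≈ -315.93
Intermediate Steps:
z = 6
h = 88 (h = -8*(-11) = 88)
G(w) = -12 (G(w) = -(-12)/(-1) = -(-12)*(-1) = -4*3 = -12)
a = -64/55 (a = 4*(32/(-110)) = 4*(32*(-1/110)) = 4*(-16/55) = -64/55 ≈ -1.1636)
d(u, b) = -12
(a + d(h, -3))*(6*4) = (-64/55 - 12)*(6*4) = -724/55*24 = -17376/55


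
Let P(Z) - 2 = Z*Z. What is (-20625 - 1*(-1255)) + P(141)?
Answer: 513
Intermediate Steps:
P(Z) = 2 + Z² (P(Z) = 2 + Z*Z = 2 + Z²)
(-20625 - 1*(-1255)) + P(141) = (-20625 - 1*(-1255)) + (2 + 141²) = (-20625 + 1255) + (2 + 19881) = -19370 + 19883 = 513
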